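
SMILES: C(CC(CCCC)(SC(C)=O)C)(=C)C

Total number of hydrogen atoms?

22

Hydrogens are implicit in SMILES; fill each atom to its normal valence:
  5 × C: 2 H each → 10
  4 × C: 3 H each → 12
  3 × C: no H
  1 × O: no H
  1 × S: no H
  Total hydrogens = 22.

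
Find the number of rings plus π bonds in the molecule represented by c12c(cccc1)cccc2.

7

Molecular formula from the SMILES: C10H8.
DoU = (2C + 2 + N − H − X)/2 = (2·10 + 2 + 0 − 8 − 0)/2 = 14/2 = 7.
(Structurally: 2 ring(s) + 5 π bond(s) = 7.)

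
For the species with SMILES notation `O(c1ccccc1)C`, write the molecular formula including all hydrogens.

C7H8O

Heavy atoms from the SMILES: 7 C, 1 O.
Implicit hydrogens by atom environment:
  5 × C (aromatic): 1 H each → 5
  1 × C: 3 H
  1 × C (aromatic): no H
  1 × O: no H
  Total hydrogens = 8.
Molecular formula: C7H8O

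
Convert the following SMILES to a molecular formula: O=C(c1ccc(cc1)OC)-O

Heavy atoms from the SMILES: 8 C, 3 O.
Implicit hydrogens by atom environment:
  4 × C (aromatic): 1 H each → 4
  2 × C (aromatic): no H
  2 × O: no H
  1 × C: 3 H
  1 × C: no H
  1 × O: 1 H
  Total hydrogens = 8.
Molecular formula: C8H8O3

C8H8O3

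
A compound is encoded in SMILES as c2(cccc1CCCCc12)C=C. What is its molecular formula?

C12H14

Heavy atoms from the SMILES: 12 C.
Implicit hydrogens by atom environment:
  5 × C: 2 H each → 10
  3 × C (aromatic): 1 H each → 3
  3 × C (aromatic): no H
  1 × C: 1 H
  Total hydrogens = 14.
Molecular formula: C12H14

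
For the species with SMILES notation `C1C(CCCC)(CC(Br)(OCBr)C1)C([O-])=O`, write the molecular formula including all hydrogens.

C11H17Br2O3-

Heavy atoms from the SMILES: 2 Br, 11 C, 3 O.
Implicit hydrogens by atom environment:
  7 × C: 2 H each → 14
  3 × C: no H
  2 × Br: no H
  2 × O: no H
  1 × C: 3 H
  1 × O (charge -1): no H
  Total hydrogens = 17.
Net charge -1.
Molecular formula: C11H17Br2O3-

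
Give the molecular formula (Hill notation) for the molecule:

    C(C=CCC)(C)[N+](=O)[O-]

C6H11NO2

Heavy atoms from the SMILES: 6 C, 1 N, 2 O.
Implicit hydrogens by atom environment:
  3 × C: 1 H each → 3
  2 × C: 3 H each → 6
  1 × C: 2 H
  1 × N (charge +1): no H
  1 × O: no H
  1 × O (charge -1): no H
  Total hydrogens = 11.
Molecular formula: C6H11NO2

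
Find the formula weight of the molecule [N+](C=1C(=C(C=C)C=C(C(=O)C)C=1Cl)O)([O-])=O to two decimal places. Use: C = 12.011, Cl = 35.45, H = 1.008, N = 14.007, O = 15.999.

241.63

Molecular formula: C10H8ClNO4.
M = 10×12.011 + 1×35.45 + 8×1.008 + 1×14.007 + 4×15.999 = 241.63 g/mol.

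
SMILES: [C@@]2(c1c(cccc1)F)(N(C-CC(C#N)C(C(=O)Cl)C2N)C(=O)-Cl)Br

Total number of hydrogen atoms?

13

Hydrogens are implicit in SMILES; fill each atom to its normal valence:
  4 × C (aromatic): 1 H each → 4
  4 × C: no H
  3 × C: 1 H each → 3
  2 × C: 2 H each → 4
  2 × C (aromatic): no H
  2 × Cl: no H
  2 × N: no H
  2 × O: no H
  1 × Br: no H
  1 × F: no H
  1 × N: 2 H
  Total hydrogens = 13.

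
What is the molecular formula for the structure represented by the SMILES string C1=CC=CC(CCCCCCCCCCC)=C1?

Heavy atoms from the SMILES: 17 C.
Implicit hydrogens by atom environment:
  10 × C: 2 H each → 20
  5 × C (aromatic): 1 H each → 5
  1 × C: 3 H
  1 × C (aromatic): no H
  Total hydrogens = 28.
Molecular formula: C17H28

C17H28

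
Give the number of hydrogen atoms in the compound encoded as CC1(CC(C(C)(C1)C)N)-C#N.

Hydrogens are implicit in SMILES; fill each atom to its normal valence:
  3 × C: 3 H each → 9
  3 × C: no H
  2 × C: 2 H each → 4
  1 × C: 1 H
  1 × N: 2 H
  1 × N: no H
  Total hydrogens = 16.

16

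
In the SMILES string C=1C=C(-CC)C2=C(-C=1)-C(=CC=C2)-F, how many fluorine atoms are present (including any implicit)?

The symbol for fluorine appears 1 time in the SMILES.

1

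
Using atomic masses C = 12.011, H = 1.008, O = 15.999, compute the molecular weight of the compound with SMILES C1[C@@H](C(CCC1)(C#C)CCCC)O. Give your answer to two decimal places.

Molecular formula: C12H20O.
M = 12×12.011 + 20×1.008 + 1×15.999 = 180.29 g/mol.

180.29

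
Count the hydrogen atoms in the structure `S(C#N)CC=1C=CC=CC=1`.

7

Hydrogens are implicit in SMILES; fill each atom to its normal valence:
  5 × C (aromatic): 1 H each → 5
  1 × C: 2 H
  1 × C (aromatic): no H
  1 × C: no H
  1 × N: no H
  1 × S: no H
  Total hydrogens = 7.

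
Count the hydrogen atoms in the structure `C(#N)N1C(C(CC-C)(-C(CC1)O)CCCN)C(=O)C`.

Hydrogens are implicit in SMILES; fill each atom to its normal valence:
  7 × C: 2 H each → 14
  3 × C: no H
  2 × C: 3 H each → 6
  2 × C: 1 H each → 2
  2 × N: no H
  1 × N: 2 H
  1 × O: 1 H
  1 × O: no H
  Total hydrogens = 25.

25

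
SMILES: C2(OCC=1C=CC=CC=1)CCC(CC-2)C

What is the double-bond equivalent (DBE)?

Molecular formula from the SMILES: C14H20O.
DoU = (2C + 2 + N − H − X)/2 = (2·14 + 2 + 0 − 20 − 0)/2 = 10/2 = 5.
(Structurally: 2 ring(s) + 3 π bond(s) = 5.)

5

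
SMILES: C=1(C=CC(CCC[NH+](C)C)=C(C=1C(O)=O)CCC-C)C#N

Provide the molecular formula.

C17H25N2O2+

Heavy atoms from the SMILES: 17 C, 2 N, 2 O.
Implicit hydrogens by atom environment:
  6 × C: 2 H each → 12
  4 × C (aromatic): no H
  3 × C: 3 H each → 9
  2 × C (aromatic): 1 H each → 2
  2 × C: no H
  1 × N (charge +1): 1 H
  1 × N: no H
  1 × O: 1 H
  1 × O: no H
  Total hydrogens = 25.
Net charge +1.
Molecular formula: C17H25N2O2+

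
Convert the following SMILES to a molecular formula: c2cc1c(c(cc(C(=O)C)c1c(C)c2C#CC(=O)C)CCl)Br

C18H14BrClO2

Heavy atoms from the SMILES: 1 Br, 18 C, 1 Cl, 2 O.
Implicit hydrogens by atom environment:
  7 × C (aromatic): no H
  4 × C: no H
  3 × C: 3 H each → 9
  3 × C (aromatic): 1 H each → 3
  2 × O: no H
  1 × Br: no H
  1 × C: 2 H
  1 × Cl: no H
  Total hydrogens = 14.
Molecular formula: C18H14BrClO2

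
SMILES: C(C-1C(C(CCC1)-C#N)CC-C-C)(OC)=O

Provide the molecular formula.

Heavy atoms from the SMILES: 13 C, 1 N, 2 O.
Implicit hydrogens by atom environment:
  6 × C: 2 H each → 12
  3 × C: 1 H each → 3
  2 × C: 3 H each → 6
  2 × C: no H
  2 × O: no H
  1 × N: no H
  Total hydrogens = 21.
Molecular formula: C13H21NO2

C13H21NO2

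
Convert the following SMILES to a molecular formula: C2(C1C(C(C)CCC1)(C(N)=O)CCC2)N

C12H22N2O

Heavy atoms from the SMILES: 12 C, 2 N, 1 O.
Implicit hydrogens by atom environment:
  6 × C: 2 H each → 12
  3 × C: 1 H each → 3
  2 × C: no H
  2 × N: 2 H each → 4
  1 × C: 3 H
  1 × O: no H
  Total hydrogens = 22.
Molecular formula: C12H22N2O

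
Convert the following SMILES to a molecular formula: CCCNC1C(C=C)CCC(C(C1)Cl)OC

Heavy atoms from the SMILES: 13 C, 1 Cl, 1 N, 1 O.
Implicit hydrogens by atom environment:
  6 × C: 2 H each → 12
  5 × C: 1 H each → 5
  2 × C: 3 H each → 6
  1 × Cl: no H
  1 × N: 1 H
  1 × O: no H
  Total hydrogens = 24.
Molecular formula: C13H24ClNO

C13H24ClNO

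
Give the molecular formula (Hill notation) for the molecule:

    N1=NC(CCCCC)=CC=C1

Heavy atoms from the SMILES: 9 C, 2 N.
Implicit hydrogens by atom environment:
  4 × C: 2 H each → 8
  3 × C (aromatic): 1 H each → 3
  2 × N (aromatic): no H
  1 × C: 3 H
  1 × C (aromatic): no H
  Total hydrogens = 14.
Molecular formula: C9H14N2

C9H14N2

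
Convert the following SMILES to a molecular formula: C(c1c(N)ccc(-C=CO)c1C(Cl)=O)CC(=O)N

Heavy atoms from the SMILES: 12 C, 1 Cl, 2 N, 3 O.
Implicit hydrogens by atom environment:
  4 × C (aromatic): no H
  2 × C: 2 H each → 4
  2 × C (aromatic): 1 H each → 2
  2 × C: 1 H each → 2
  2 × C: no H
  2 × N: 2 H each → 4
  2 × O: no H
  1 × Cl: no H
  1 × O: 1 H
  Total hydrogens = 13.
Molecular formula: C12H13ClN2O3

C12H13ClN2O3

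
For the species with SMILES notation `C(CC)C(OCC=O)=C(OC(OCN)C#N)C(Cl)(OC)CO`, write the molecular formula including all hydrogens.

C13H21ClN2O6

Heavy atoms from the SMILES: 13 C, 1 Cl, 2 N, 6 O.
Implicit hydrogens by atom environment:
  5 × C: 2 H each → 10
  5 × O: no H
  4 × C: no H
  2 × C: 3 H each → 6
  2 × C: 1 H each → 2
  1 × Cl: no H
  1 × N: 2 H
  1 × N: no H
  1 × O: 1 H
  Total hydrogens = 21.
Molecular formula: C13H21ClN2O6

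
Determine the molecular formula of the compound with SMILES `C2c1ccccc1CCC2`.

C10H12

Heavy atoms from the SMILES: 10 C.
Implicit hydrogens by atom environment:
  4 × C: 2 H each → 8
  4 × C (aromatic): 1 H each → 4
  2 × C (aromatic): no H
  Total hydrogens = 12.
Molecular formula: C10H12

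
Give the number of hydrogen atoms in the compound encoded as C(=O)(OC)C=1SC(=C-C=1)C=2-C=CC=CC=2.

Hydrogens are implicit in SMILES; fill each atom to its normal valence:
  7 × C (aromatic): 1 H each → 7
  3 × C (aromatic): no H
  2 × O: no H
  1 × C: 3 H
  1 × C: no H
  1 × S (aromatic): no H
  Total hydrogens = 10.

10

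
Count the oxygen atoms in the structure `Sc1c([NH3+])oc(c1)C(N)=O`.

2

The symbol for oxygen appears 2 times in the SMILES.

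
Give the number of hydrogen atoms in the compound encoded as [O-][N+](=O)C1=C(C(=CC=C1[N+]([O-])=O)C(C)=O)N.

Hydrogens are implicit in SMILES; fill each atom to its normal valence:
  4 × C (aromatic): no H
  3 × O: no H
  2 × C (aromatic): 1 H each → 2
  2 × N (charge +1): no H
  2 × O (charge -1): no H
  1 × C: 3 H
  1 × C: no H
  1 × N: 2 H
  Total hydrogens = 7.

7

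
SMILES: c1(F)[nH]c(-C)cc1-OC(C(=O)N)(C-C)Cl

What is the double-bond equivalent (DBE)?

Molecular formula from the SMILES: C9H12ClFN2O2.
DoU = (2C + 2 + N − H − X)/2 = (2·9 + 2 + 2 − 12 − 2)/2 = 8/2 = 4.
(Structurally: 1 ring(s) + 3 π bond(s) = 4.)

4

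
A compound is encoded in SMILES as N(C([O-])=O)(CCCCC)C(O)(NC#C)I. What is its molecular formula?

C9H14IN2O3-

Heavy atoms from the SMILES: 9 C, 1 I, 2 N, 3 O.
Implicit hydrogens by atom environment:
  4 × C: 2 H each → 8
  3 × C: no H
  1 × C: 3 H
  1 × C: 1 H
  1 × I: no H
  1 × N: 1 H
  1 × N: no H
  1 × O: 1 H
  1 × O: no H
  1 × O (charge -1): no H
  Total hydrogens = 14.
Net charge -1.
Molecular formula: C9H14IN2O3-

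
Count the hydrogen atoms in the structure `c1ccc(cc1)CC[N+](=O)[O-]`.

9

Hydrogens are implicit in SMILES; fill each atom to its normal valence:
  5 × C (aromatic): 1 H each → 5
  2 × C: 2 H each → 4
  1 × C (aromatic): no H
  1 × N (charge +1): no H
  1 × O: no H
  1 × O (charge -1): no H
  Total hydrogens = 9.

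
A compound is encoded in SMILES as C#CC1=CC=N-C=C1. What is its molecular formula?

Heavy atoms from the SMILES: 7 C, 1 N.
Implicit hydrogens by atom environment:
  4 × C (aromatic): 1 H each → 4
  1 × C: 1 H
  1 × C (aromatic): no H
  1 × C: no H
  1 × N (aromatic): no H
  Total hydrogens = 5.
Molecular formula: C7H5N

C7H5N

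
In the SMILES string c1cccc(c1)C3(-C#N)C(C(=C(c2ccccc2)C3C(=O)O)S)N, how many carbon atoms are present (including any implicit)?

19

The symbol for carbon appears 19 times in the SMILES. Lowercase c denotes aromatic carbon and counts toward C.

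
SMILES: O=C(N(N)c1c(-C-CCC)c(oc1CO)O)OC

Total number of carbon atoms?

The symbol for carbon appears 11 times in the SMILES. Lowercase c denotes aromatic carbon and counts toward C.

11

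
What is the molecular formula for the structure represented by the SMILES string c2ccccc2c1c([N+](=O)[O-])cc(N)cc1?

C12H10N2O2

Heavy atoms from the SMILES: 12 C, 2 N, 2 O.
Implicit hydrogens by atom environment:
  8 × C (aromatic): 1 H each → 8
  4 × C (aromatic): no H
  1 × N: 2 H
  1 × N (charge +1): no H
  1 × O: no H
  1 × O (charge -1): no H
  Total hydrogens = 10.
Molecular formula: C12H10N2O2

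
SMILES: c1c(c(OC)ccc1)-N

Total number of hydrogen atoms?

9

Hydrogens are implicit in SMILES; fill each atom to its normal valence:
  4 × C (aromatic): 1 H each → 4
  2 × C (aromatic): no H
  1 × C: 3 H
  1 × N: 2 H
  1 × O: no H
  Total hydrogens = 9.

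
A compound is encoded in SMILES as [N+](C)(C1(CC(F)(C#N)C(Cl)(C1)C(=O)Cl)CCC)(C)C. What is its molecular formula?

Heavy atoms from the SMILES: 13 C, 2 Cl, 1 F, 2 N, 1 O.
Implicit hydrogens by atom environment:
  5 × C: no H
  4 × C: 3 H each → 12
  4 × C: 2 H each → 8
  2 × Cl: no H
  1 × F: no H
  1 × N: no H
  1 × N (charge +1): no H
  1 × O: no H
  Total hydrogens = 20.
Net charge +1.
Molecular formula: C13H20Cl2FN2O+

C13H20Cl2FN2O+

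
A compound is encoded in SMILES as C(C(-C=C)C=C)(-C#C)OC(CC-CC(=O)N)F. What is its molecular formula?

C13H18FNO2

Heavy atoms from the SMILES: 13 C, 1 F, 1 N, 2 O.
Implicit hydrogens by atom environment:
  6 × C: 1 H each → 6
  5 × C: 2 H each → 10
  2 × C: no H
  2 × O: no H
  1 × F: no H
  1 × N: 2 H
  Total hydrogens = 18.
Molecular formula: C13H18FNO2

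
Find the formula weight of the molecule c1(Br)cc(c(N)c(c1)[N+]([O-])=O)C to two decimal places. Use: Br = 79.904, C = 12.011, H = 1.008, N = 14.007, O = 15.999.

231.05

Molecular formula: C7H7BrN2O2.
M = 1×79.904 + 7×12.011 + 7×1.008 + 2×14.007 + 2×15.999 = 231.05 g/mol.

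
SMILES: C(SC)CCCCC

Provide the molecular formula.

C7H16S

Heavy atoms from the SMILES: 7 C, 1 S.
Implicit hydrogens by atom environment:
  5 × C: 2 H each → 10
  2 × C: 3 H each → 6
  1 × S: no H
  Total hydrogens = 16.
Molecular formula: C7H16S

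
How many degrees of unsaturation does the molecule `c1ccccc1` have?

4

Molecular formula from the SMILES: C6H6.
DoU = (2C + 2 + N − H − X)/2 = (2·6 + 2 + 0 − 6 − 0)/2 = 8/2 = 4.
(Structurally: 1 ring(s) + 3 π bond(s) = 4.)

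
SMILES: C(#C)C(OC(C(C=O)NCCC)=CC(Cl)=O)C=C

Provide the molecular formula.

Heavy atoms from the SMILES: 13 C, 1 Cl, 1 N, 3 O.
Implicit hydrogens by atom environment:
  6 × C: 1 H each → 6
  3 × C: 2 H each → 6
  3 × C: no H
  3 × O: no H
  1 × C: 3 H
  1 × Cl: no H
  1 × N: 1 H
  Total hydrogens = 16.
Molecular formula: C13H16ClNO3

C13H16ClNO3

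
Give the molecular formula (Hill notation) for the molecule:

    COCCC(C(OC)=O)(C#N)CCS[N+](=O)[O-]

C9H14N2O5S

Heavy atoms from the SMILES: 9 C, 2 N, 5 O, 1 S.
Implicit hydrogens by atom environment:
  4 × C: 2 H each → 8
  4 × O: no H
  3 × C: no H
  2 × C: 3 H each → 6
  1 × N: no H
  1 × N (charge +1): no H
  1 × O (charge -1): no H
  1 × S: no H
  Total hydrogens = 14.
Molecular formula: C9H14N2O5S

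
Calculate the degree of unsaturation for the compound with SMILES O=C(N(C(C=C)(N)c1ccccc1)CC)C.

Molecular formula from the SMILES: C13H18N2O.
DoU = (2C + 2 + N − H − X)/2 = (2·13 + 2 + 2 − 18 − 0)/2 = 12/2 = 6.
(Structurally: 1 ring(s) + 5 π bond(s) = 6.)

6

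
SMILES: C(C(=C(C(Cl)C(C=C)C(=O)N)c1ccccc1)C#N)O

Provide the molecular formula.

Heavy atoms from the SMILES: 15 C, 1 Cl, 2 N, 2 O.
Implicit hydrogens by atom environment:
  5 × C (aromatic): 1 H each → 5
  4 × C: no H
  3 × C: 1 H each → 3
  2 × C: 2 H each → 4
  1 × C (aromatic): no H
  1 × Cl: no H
  1 × N: 2 H
  1 × N: no H
  1 × O: 1 H
  1 × O: no H
  Total hydrogens = 15.
Molecular formula: C15H15ClN2O2

C15H15ClN2O2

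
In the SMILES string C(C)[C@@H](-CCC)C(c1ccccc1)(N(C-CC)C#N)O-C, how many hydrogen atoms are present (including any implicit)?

28

Hydrogens are implicit in SMILES; fill each atom to its normal valence:
  5 × C: 2 H each → 10
  5 × C (aromatic): 1 H each → 5
  4 × C: 3 H each → 12
  2 × C: no H
  2 × N: no H
  1 × C: 1 H
  1 × C (aromatic): no H
  1 × O: no H
  Total hydrogens = 28.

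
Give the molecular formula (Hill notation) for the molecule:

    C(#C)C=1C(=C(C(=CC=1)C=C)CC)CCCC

C16H20

Heavy atoms from the SMILES: 16 C.
Implicit hydrogens by atom environment:
  5 × C: 2 H each → 10
  4 × C (aromatic): no H
  2 × C: 3 H each → 6
  2 × C (aromatic): 1 H each → 2
  2 × C: 1 H each → 2
  1 × C: no H
  Total hydrogens = 20.
Molecular formula: C16H20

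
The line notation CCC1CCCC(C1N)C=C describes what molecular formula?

Heavy atoms from the SMILES: 10 C, 1 N.
Implicit hydrogens by atom environment:
  5 × C: 2 H each → 10
  4 × C: 1 H each → 4
  1 × C: 3 H
  1 × N: 2 H
  Total hydrogens = 19.
Molecular formula: C10H19N

C10H19N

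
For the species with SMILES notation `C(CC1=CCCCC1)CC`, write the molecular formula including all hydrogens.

C10H18

Heavy atoms from the SMILES: 10 C.
Implicit hydrogens by atom environment:
  7 × C: 2 H each → 14
  1 × C: 3 H
  1 × C: 1 H
  1 × C: no H
  Total hydrogens = 18.
Molecular formula: C10H18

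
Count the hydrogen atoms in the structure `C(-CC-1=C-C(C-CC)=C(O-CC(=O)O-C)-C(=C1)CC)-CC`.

Hydrogens are implicit in SMILES; fill each atom to its normal valence:
  7 × C: 2 H each → 14
  4 × C: 3 H each → 12
  4 × C (aromatic): no H
  3 × O: no H
  2 × C (aromatic): 1 H each → 2
  1 × C: no H
  Total hydrogens = 28.

28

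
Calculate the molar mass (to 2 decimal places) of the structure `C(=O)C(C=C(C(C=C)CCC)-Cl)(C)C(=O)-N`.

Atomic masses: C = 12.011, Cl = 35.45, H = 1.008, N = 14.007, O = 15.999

243.73

Molecular formula: C12H18ClNO2.
M = 12×12.011 + 1×35.45 + 18×1.008 + 1×14.007 + 2×15.999 = 243.73 g/mol.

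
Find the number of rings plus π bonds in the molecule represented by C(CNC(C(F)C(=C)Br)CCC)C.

Molecular formula from the SMILES: C10H19BrFN.
DoU = (2C + 2 + N − H − X)/2 = (2·10 + 2 + 1 − 19 − 2)/2 = 2/2 = 1.
(Structurally: 0 ring(s) + 1 π bond(s) = 1.)

1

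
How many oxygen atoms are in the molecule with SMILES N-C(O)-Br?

1

The symbol for oxygen appears 1 time in the SMILES.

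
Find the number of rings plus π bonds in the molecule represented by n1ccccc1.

Molecular formula from the SMILES: C5H5N.
DoU = (2C + 2 + N − H − X)/2 = (2·5 + 2 + 1 − 5 − 0)/2 = 8/2 = 4.
(Structurally: 1 ring(s) + 3 π bond(s) = 4.)

4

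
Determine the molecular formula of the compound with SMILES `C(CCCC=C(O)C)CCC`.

Heavy atoms from the SMILES: 10 C, 1 O.
Implicit hydrogens by atom environment:
  6 × C: 2 H each → 12
  2 × C: 3 H each → 6
  1 × C: 1 H
  1 × C: no H
  1 × O: 1 H
  Total hydrogens = 20.
Molecular formula: C10H20O

C10H20O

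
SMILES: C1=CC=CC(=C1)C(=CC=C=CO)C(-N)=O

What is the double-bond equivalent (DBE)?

Molecular formula from the SMILES: C12H11NO2.
DoU = (2C + 2 + N − H − X)/2 = (2·12 + 2 + 1 − 11 − 0)/2 = 16/2 = 8.
(Structurally: 1 ring(s) + 7 π bond(s) = 8.)

8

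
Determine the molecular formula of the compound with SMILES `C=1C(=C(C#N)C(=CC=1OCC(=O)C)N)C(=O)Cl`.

Heavy atoms from the SMILES: 11 C, 1 Cl, 2 N, 3 O.
Implicit hydrogens by atom environment:
  4 × C (aromatic): no H
  3 × C: no H
  3 × O: no H
  2 × C (aromatic): 1 H each → 2
  1 × C: 3 H
  1 × C: 2 H
  1 × Cl: no H
  1 × N: 2 H
  1 × N: no H
  Total hydrogens = 9.
Molecular formula: C11H9ClN2O3

C11H9ClN2O3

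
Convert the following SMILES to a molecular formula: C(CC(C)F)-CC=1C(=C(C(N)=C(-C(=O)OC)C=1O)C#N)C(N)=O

Heavy atoms from the SMILES: 15 C, 1 F, 3 N, 4 O.
Implicit hydrogens by atom environment:
  6 × C (aromatic): no H
  3 × C: 2 H each → 6
  3 × C: no H
  3 × O: no H
  2 × C: 3 H each → 6
  2 × N: 2 H each → 4
  1 × C: 1 H
  1 × F: no H
  1 × N: no H
  1 × O: 1 H
  Total hydrogens = 18.
Molecular formula: C15H18FN3O4

C15H18FN3O4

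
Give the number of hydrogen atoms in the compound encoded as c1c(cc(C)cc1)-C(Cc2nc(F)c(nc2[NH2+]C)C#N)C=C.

Hydrogens are implicit in SMILES; fill each atom to its normal valence:
  6 × C (aromatic): no H
  4 × C (aromatic): 1 H each → 4
  2 × C: 3 H each → 6
  2 × C: 2 H each → 4
  2 × C: 1 H each → 2
  2 × N (aromatic): no H
  1 × C: no H
  1 × F: no H
  1 × N (charge +1): 2 H
  1 × N: no H
  Total hydrogens = 18.

18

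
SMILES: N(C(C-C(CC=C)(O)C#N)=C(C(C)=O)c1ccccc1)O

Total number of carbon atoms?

16

The symbol for carbon appears 16 times in the SMILES. Lowercase c denotes aromatic carbon and counts toward C.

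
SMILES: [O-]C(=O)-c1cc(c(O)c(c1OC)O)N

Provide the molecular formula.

C8H8NO5-

Heavy atoms from the SMILES: 8 C, 1 N, 5 O.
Implicit hydrogens by atom environment:
  5 × C (aromatic): no H
  2 × O: 1 H each → 2
  2 × O: no H
  1 × C: 3 H
  1 × C (aromatic): 1 H
  1 × C: no H
  1 × N: 2 H
  1 × O (charge -1): no H
  Total hydrogens = 8.
Net charge -1.
Molecular formula: C8H8NO5-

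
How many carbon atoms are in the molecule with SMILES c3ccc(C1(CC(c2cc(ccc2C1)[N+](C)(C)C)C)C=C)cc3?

22

The symbol for carbon appears 22 times in the SMILES. Lowercase c denotes aromatic carbon and counts toward C.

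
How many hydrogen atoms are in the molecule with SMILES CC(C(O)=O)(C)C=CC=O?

Hydrogens are implicit in SMILES; fill each atom to its normal valence:
  3 × C: 1 H each → 3
  2 × C: 3 H each → 6
  2 × C: no H
  2 × O: no H
  1 × O: 1 H
  Total hydrogens = 10.

10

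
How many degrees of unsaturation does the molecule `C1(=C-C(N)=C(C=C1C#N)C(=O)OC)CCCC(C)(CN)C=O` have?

8

Molecular formula from the SMILES: C16H21N3O3.
DoU = (2C + 2 + N − H − X)/2 = (2·16 + 2 + 3 − 21 − 0)/2 = 16/2 = 8.
(Structurally: 1 ring(s) + 7 π bond(s) = 8.)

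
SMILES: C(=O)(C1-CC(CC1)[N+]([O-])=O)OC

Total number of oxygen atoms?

The symbol for oxygen appears 4 times in the SMILES.

4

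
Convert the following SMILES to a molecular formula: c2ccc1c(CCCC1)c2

Heavy atoms from the SMILES: 10 C.
Implicit hydrogens by atom environment:
  4 × C: 2 H each → 8
  4 × C (aromatic): 1 H each → 4
  2 × C (aromatic): no H
  Total hydrogens = 12.
Molecular formula: C10H12

C10H12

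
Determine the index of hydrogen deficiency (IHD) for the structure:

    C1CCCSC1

1

Molecular formula from the SMILES: C5H10S.
DoU = (2C + 2 + N − H − X)/2 = (2·5 + 2 + 0 − 10 − 0)/2 = 2/2 = 1.
(Structurally: 1 ring(s) + 0 π bond(s) = 1.)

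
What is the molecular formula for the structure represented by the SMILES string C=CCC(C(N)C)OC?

C7H15NO

Heavy atoms from the SMILES: 7 C, 1 N, 1 O.
Implicit hydrogens by atom environment:
  3 × C: 1 H each → 3
  2 × C: 3 H each → 6
  2 × C: 2 H each → 4
  1 × N: 2 H
  1 × O: no H
  Total hydrogens = 15.
Molecular formula: C7H15NO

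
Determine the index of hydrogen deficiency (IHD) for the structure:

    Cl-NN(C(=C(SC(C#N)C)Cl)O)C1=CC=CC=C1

7

Molecular formula from the SMILES: C11H11Cl2N3OS.
DoU = (2C + 2 + N − H − X)/2 = (2·11 + 2 + 3 − 11 − 2)/2 = 14/2 = 7.
(Structurally: 1 ring(s) + 6 π bond(s) = 7.)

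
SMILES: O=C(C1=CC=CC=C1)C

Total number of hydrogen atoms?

8

Hydrogens are implicit in SMILES; fill each atom to its normal valence:
  5 × C (aromatic): 1 H each → 5
  1 × C: 3 H
  1 × C (aromatic): no H
  1 × C: no H
  1 × O: no H
  Total hydrogens = 8.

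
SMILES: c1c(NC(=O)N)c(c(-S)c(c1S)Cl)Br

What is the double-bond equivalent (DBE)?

5

Molecular formula from the SMILES: C7H6BrClN2OS2.
DoU = (2C + 2 + N − H − X)/2 = (2·7 + 2 + 2 − 6 − 2)/2 = 10/2 = 5.
(Structurally: 1 ring(s) + 4 π bond(s) = 5.)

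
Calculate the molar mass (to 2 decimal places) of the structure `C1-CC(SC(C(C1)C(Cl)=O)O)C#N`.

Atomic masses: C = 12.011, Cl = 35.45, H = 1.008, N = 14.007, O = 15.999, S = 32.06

219.68

Molecular formula: C8H10ClNO2S.
M = 8×12.011 + 1×35.45 + 10×1.008 + 1×14.007 + 2×15.999 + 1×32.06 = 219.68 g/mol.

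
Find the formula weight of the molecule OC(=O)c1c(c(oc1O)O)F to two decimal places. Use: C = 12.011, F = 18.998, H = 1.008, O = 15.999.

162.07

Molecular formula: C5H3FO5.
M = 5×12.011 + 1×18.998 + 3×1.008 + 5×15.999 = 162.07 g/mol.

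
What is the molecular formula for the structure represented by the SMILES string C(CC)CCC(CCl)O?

Heavy atoms from the SMILES: 7 C, 1 Cl, 1 O.
Implicit hydrogens by atom environment:
  5 × C: 2 H each → 10
  1 × C: 3 H
  1 × C: 1 H
  1 × Cl: no H
  1 × O: 1 H
  Total hydrogens = 15.
Molecular formula: C7H15ClO

C7H15ClO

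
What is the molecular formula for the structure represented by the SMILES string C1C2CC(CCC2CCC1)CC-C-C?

C14H26

Heavy atoms from the SMILES: 14 C.
Implicit hydrogens by atom environment:
  10 × C: 2 H each → 20
  3 × C: 1 H each → 3
  1 × C: 3 H
  Total hydrogens = 26.
Molecular formula: C14H26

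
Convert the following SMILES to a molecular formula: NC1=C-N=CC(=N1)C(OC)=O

C6H7N3O2

Heavy atoms from the SMILES: 6 C, 3 N, 2 O.
Implicit hydrogens by atom environment:
  2 × C (aromatic): 1 H each → 2
  2 × C (aromatic): no H
  2 × N (aromatic): no H
  2 × O: no H
  1 × C: 3 H
  1 × C: no H
  1 × N: 2 H
  Total hydrogens = 7.
Molecular formula: C6H7N3O2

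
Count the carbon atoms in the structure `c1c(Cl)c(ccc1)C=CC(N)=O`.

The symbol for carbon appears 9 times in the SMILES. Lowercase c denotes aromatic carbon and counts toward C.

9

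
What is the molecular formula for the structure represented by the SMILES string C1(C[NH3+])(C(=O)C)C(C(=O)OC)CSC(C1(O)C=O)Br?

Heavy atoms from the SMILES: 1 Br, 11 C, 1 N, 5 O, 1 S.
Implicit hydrogens by atom environment:
  4 × C: no H
  4 × O: no H
  3 × C: 1 H each → 3
  2 × C: 3 H each → 6
  2 × C: 2 H each → 4
  1 × Br: no H
  1 × N (charge +1): 3 H
  1 × O: 1 H
  1 × S: no H
  Total hydrogens = 17.
Net charge +1.
Molecular formula: C11H17BrNO5S+

C11H17BrNO5S+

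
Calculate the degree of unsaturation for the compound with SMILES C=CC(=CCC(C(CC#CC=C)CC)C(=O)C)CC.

6

Molecular formula from the SMILES: C18H26O.
DoU = (2C + 2 + N − H − X)/2 = (2·18 + 2 + 0 − 26 − 0)/2 = 12/2 = 6.
(Structurally: 0 ring(s) + 6 π bond(s) = 6.)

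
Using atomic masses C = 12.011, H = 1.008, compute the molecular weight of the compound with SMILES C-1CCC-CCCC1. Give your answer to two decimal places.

112.22

Molecular formula: C8H16.
M = 8×12.011 + 16×1.008 = 112.22 g/mol.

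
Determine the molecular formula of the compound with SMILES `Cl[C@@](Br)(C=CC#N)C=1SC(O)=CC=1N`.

C8H6BrClN2OS

Heavy atoms from the SMILES: 1 Br, 8 C, 1 Cl, 2 N, 1 O, 1 S.
Implicit hydrogens by atom environment:
  3 × C (aromatic): no H
  2 × C: 1 H each → 2
  2 × C: no H
  1 × Br: no H
  1 × C (aromatic): 1 H
  1 × Cl: no H
  1 × N: 2 H
  1 × N: no H
  1 × O: 1 H
  1 × S (aromatic): no H
  Total hydrogens = 6.
Molecular formula: C8H6BrClN2OS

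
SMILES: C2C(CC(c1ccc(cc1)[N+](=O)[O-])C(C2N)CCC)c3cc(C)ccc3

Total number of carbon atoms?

The symbol for carbon appears 22 times in the SMILES. Lowercase c denotes aromatic carbon and counts toward C.

22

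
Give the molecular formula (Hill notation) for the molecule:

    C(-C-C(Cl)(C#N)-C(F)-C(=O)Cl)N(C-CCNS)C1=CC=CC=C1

C15H18Cl2FN3OS

Heavy atoms from the SMILES: 15 C, 2 Cl, 1 F, 3 N, 1 O, 1 S.
Implicit hydrogens by atom environment:
  5 × C: 2 H each → 10
  5 × C (aromatic): 1 H each → 5
  3 × C: no H
  2 × Cl: no H
  2 × N: no H
  1 × C: 1 H
  1 × C (aromatic): no H
  1 × F: no H
  1 × N: 1 H
  1 × O: no H
  1 × S: 1 H
  Total hydrogens = 18.
Molecular formula: C15H18Cl2FN3OS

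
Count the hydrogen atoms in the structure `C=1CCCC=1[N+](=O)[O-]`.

7

Hydrogens are implicit in SMILES; fill each atom to its normal valence:
  3 × C: 2 H each → 6
  1 × C: 1 H
  1 × C: no H
  1 × N (charge +1): no H
  1 × O: no H
  1 × O (charge -1): no H
  Total hydrogens = 7.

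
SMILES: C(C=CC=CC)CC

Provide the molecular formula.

Heavy atoms from the SMILES: 8 C.
Implicit hydrogens by atom environment:
  4 × C: 1 H each → 4
  2 × C: 3 H each → 6
  2 × C: 2 H each → 4
  Total hydrogens = 14.
Molecular formula: C8H14

C8H14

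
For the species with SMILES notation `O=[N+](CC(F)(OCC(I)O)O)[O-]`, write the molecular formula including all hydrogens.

Heavy atoms from the SMILES: 4 C, 1 F, 1 I, 1 N, 5 O.
Implicit hydrogens by atom environment:
  2 × C: 2 H each → 4
  2 × O: 1 H each → 2
  2 × O: no H
  1 × C: 1 H
  1 × C: no H
  1 × F: no H
  1 × I: no H
  1 × N (charge +1): no H
  1 × O (charge -1): no H
  Total hydrogens = 7.
Molecular formula: C4H7FINO5

C4H7FINO5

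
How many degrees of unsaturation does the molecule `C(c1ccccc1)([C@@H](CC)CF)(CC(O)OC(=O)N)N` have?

Molecular formula from the SMILES: C14H21FN2O3.
DoU = (2C + 2 + N − H − X)/2 = (2·14 + 2 + 2 − 21 − 1)/2 = 10/2 = 5.
(Structurally: 1 ring(s) + 4 π bond(s) = 5.)

5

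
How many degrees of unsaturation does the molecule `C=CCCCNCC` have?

Molecular formula from the SMILES: C7H15N.
DoU = (2C + 2 + N − H − X)/2 = (2·7 + 2 + 1 − 15 − 0)/2 = 2/2 = 1.
(Structurally: 0 ring(s) + 1 π bond(s) = 1.)

1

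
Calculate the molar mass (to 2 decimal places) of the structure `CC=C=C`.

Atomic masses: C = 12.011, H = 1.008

Molecular formula: C4H6.
M = 4×12.011 + 6×1.008 = 54.09 g/mol.

54.09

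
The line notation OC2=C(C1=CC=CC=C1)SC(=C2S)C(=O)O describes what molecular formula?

Heavy atoms from the SMILES: 11 C, 3 O, 2 S.
Implicit hydrogens by atom environment:
  5 × C (aromatic): 1 H each → 5
  5 × C (aromatic): no H
  2 × O: 1 H each → 2
  1 × C: no H
  1 × O: no H
  1 × S: 1 H
  1 × S (aromatic): no H
  Total hydrogens = 8.
Molecular formula: C11H8O3S2

C11H8O3S2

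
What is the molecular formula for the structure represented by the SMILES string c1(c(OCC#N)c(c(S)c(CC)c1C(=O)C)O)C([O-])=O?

Heavy atoms from the SMILES: 13 C, 1 N, 5 O, 1 S.
Implicit hydrogens by atom environment:
  6 × C (aromatic): no H
  3 × C: no H
  3 × O: no H
  2 × C: 3 H each → 6
  2 × C: 2 H each → 4
  1 × N: no H
  1 × O: 1 H
  1 × O (charge -1): no H
  1 × S: 1 H
  Total hydrogens = 12.
Net charge -1.
Molecular formula: C13H12NO5S-

C13H12NO5S-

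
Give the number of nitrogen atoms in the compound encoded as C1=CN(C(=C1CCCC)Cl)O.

1

The symbol for nitrogen appears 1 time in the SMILES.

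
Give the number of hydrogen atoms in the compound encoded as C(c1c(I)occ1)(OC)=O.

5

Hydrogens are implicit in SMILES; fill each atom to its normal valence:
  2 × C (aromatic): 1 H each → 2
  2 × C (aromatic): no H
  2 × O: no H
  1 × C: 3 H
  1 × C: no H
  1 × I: no H
  1 × O (aromatic): no H
  Total hydrogens = 5.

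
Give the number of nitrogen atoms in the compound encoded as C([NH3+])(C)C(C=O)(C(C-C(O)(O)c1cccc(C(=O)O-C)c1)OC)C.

1

The symbol for nitrogen appears 1 time in the SMILES.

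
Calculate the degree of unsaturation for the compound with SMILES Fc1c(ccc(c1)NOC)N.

Molecular formula from the SMILES: C7H9FN2O.
DoU = (2C + 2 + N − H − X)/2 = (2·7 + 2 + 2 − 9 − 1)/2 = 8/2 = 4.
(Structurally: 1 ring(s) + 3 π bond(s) = 4.)

4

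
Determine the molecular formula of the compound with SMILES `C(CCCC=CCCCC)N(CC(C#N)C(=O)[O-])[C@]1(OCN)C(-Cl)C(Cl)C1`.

Heavy atoms from the SMILES: 19 C, 2 Cl, 3 N, 3 O.
Implicit hydrogens by atom environment:
  10 × C: 2 H each → 20
  5 × C: 1 H each → 5
  3 × C: no H
  2 × Cl: no H
  2 × N: no H
  2 × O: no H
  1 × C: 3 H
  1 × N: 2 H
  1 × O (charge -1): no H
  Total hydrogens = 30.
Net charge -1.
Molecular formula: C19H30Cl2N3O3-

C19H30Cl2N3O3-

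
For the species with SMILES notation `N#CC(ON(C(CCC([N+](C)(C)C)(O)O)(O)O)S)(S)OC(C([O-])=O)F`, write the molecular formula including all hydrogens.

C11H20FN3O8S2

Heavy atoms from the SMILES: 11 C, 1 F, 3 N, 8 O, 2 S.
Implicit hydrogens by atom environment:
  5 × C: no H
  4 × O: 1 H each → 4
  3 × C: 3 H each → 9
  3 × O: no H
  2 × C: 2 H each → 4
  2 × N: no H
  2 × S: 1 H each → 2
  1 × C: 1 H
  1 × F: no H
  1 × N (charge +1): no H
  1 × O (charge -1): no H
  Total hydrogens = 20.
Molecular formula: C11H20FN3O8S2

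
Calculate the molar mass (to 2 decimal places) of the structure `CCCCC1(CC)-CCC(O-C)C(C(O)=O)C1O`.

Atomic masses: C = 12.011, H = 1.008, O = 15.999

Molecular formula: C14H26O4.
M = 14×12.011 + 26×1.008 + 4×15.999 = 258.36 g/mol.

258.36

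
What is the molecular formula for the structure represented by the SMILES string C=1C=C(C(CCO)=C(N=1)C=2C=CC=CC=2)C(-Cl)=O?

C14H12ClNO2

Heavy atoms from the SMILES: 14 C, 1 Cl, 1 N, 2 O.
Implicit hydrogens by atom environment:
  7 × C (aromatic): 1 H each → 7
  4 × C (aromatic): no H
  2 × C: 2 H each → 4
  1 × C: no H
  1 × Cl: no H
  1 × N (aromatic): no H
  1 × O: 1 H
  1 × O: no H
  Total hydrogens = 12.
Molecular formula: C14H12ClNO2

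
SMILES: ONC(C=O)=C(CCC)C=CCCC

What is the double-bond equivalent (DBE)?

3

Molecular formula from the SMILES: C11H19NO2.
DoU = (2C + 2 + N − H − X)/2 = (2·11 + 2 + 1 − 19 − 0)/2 = 6/2 = 3.
(Structurally: 0 ring(s) + 3 π bond(s) = 3.)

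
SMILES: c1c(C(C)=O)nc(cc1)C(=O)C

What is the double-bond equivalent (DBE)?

Molecular formula from the SMILES: C9H9NO2.
DoU = (2C + 2 + N − H − X)/2 = (2·9 + 2 + 1 − 9 − 0)/2 = 12/2 = 6.
(Structurally: 1 ring(s) + 5 π bond(s) = 6.)

6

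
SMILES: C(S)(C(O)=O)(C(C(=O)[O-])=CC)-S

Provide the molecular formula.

Heavy atoms from the SMILES: 6 C, 4 O, 2 S.
Implicit hydrogens by atom environment:
  4 × C: no H
  2 × O: no H
  2 × S: 1 H each → 2
  1 × C: 3 H
  1 × C: 1 H
  1 × O: 1 H
  1 × O (charge -1): no H
  Total hydrogens = 7.
Net charge -1.
Molecular formula: C6H7O4S2-

C6H7O4S2-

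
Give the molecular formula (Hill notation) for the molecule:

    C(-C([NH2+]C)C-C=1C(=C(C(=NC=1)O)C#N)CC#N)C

C13H17N4O+

Heavy atoms from the SMILES: 13 C, 4 N, 1 O.
Implicit hydrogens by atom environment:
  4 × C (aromatic): no H
  3 × C: 2 H each → 6
  2 × C: 3 H each → 6
  2 × C: no H
  2 × N: no H
  1 × C (aromatic): 1 H
  1 × C: 1 H
  1 × N (charge +1): 2 H
  1 × N (aromatic): no H
  1 × O: 1 H
  Total hydrogens = 17.
Net charge +1.
Molecular formula: C13H17N4O+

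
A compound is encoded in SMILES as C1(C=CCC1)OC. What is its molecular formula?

Heavy atoms from the SMILES: 6 C, 1 O.
Implicit hydrogens by atom environment:
  3 × C: 1 H each → 3
  2 × C: 2 H each → 4
  1 × C: 3 H
  1 × O: no H
  Total hydrogens = 10.
Molecular formula: C6H10O

C6H10O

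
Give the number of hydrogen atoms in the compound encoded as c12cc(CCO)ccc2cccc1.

12

Hydrogens are implicit in SMILES; fill each atom to its normal valence:
  7 × C (aromatic): 1 H each → 7
  3 × C (aromatic): no H
  2 × C: 2 H each → 4
  1 × O: 1 H
  Total hydrogens = 12.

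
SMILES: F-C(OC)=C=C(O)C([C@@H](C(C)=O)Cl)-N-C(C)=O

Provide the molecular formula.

Heavy atoms from the SMILES: 10 C, 1 Cl, 1 F, 1 N, 4 O.
Implicit hydrogens by atom environment:
  5 × C: no H
  3 × C: 3 H each → 9
  3 × O: no H
  2 × C: 1 H each → 2
  1 × Cl: no H
  1 × F: no H
  1 × N: 1 H
  1 × O: 1 H
  Total hydrogens = 13.
Molecular formula: C10H13ClFNO4

C10H13ClFNO4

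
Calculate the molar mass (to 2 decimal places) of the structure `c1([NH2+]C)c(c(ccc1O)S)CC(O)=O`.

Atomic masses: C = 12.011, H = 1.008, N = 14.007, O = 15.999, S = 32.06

214.26

Molecular formula: C9H12NO3S+.
M = 9×12.011 + 12×1.008 + 1×14.007 + 3×15.999 + 1×32.06 = 214.26 g/mol.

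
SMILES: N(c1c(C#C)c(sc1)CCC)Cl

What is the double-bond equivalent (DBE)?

5

Molecular formula from the SMILES: C9H10ClNS.
DoU = (2C + 2 + N − H − X)/2 = (2·9 + 2 + 1 − 10 − 1)/2 = 10/2 = 5.
(Structurally: 1 ring(s) + 4 π bond(s) = 5.)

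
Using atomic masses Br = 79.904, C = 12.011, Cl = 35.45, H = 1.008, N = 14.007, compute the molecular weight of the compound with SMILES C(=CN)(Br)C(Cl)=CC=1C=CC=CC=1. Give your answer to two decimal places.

258.54

Molecular formula: C10H9BrClN.
M = 1×79.904 + 10×12.011 + 1×35.45 + 9×1.008 + 1×14.007 = 258.54 g/mol.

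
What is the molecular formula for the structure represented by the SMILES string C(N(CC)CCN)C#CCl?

Heavy atoms from the SMILES: 7 C, 1 Cl, 2 N.
Implicit hydrogens by atom environment:
  4 × C: 2 H each → 8
  2 × C: no H
  1 × C: 3 H
  1 × Cl: no H
  1 × N: 2 H
  1 × N: no H
  Total hydrogens = 13.
Molecular formula: C7H13ClN2

C7H13ClN2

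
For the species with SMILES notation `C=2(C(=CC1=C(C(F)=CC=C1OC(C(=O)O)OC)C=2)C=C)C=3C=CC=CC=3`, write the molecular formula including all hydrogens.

C21H17FO4

Heavy atoms from the SMILES: 21 C, 1 F, 4 O.
Implicit hydrogens by atom environment:
  9 × C (aromatic): 1 H each → 9
  7 × C (aromatic): no H
  3 × O: no H
  2 × C: 1 H each → 2
  1 × C: 3 H
  1 × C: 2 H
  1 × C: no H
  1 × F: no H
  1 × O: 1 H
  Total hydrogens = 17.
Molecular formula: C21H17FO4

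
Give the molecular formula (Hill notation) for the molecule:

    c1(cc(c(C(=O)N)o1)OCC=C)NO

C8H10N2O4

Heavy atoms from the SMILES: 8 C, 2 N, 4 O.
Implicit hydrogens by atom environment:
  3 × C (aromatic): no H
  2 × C: 2 H each → 4
  2 × O: no H
  1 × C (aromatic): 1 H
  1 × C: 1 H
  1 × C: no H
  1 × N: 2 H
  1 × N: 1 H
  1 × O: 1 H
  1 × O (aromatic): no H
  Total hydrogens = 10.
Molecular formula: C8H10N2O4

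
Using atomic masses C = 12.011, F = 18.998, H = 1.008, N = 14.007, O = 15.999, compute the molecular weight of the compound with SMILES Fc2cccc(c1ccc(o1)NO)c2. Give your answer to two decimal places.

193.18

Molecular formula: C10H8FNO2.
M = 10×12.011 + 1×18.998 + 8×1.008 + 1×14.007 + 2×15.999 = 193.18 g/mol.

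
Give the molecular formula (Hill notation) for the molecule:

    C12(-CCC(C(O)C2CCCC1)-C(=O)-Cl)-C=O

Heavy atoms from the SMILES: 12 C, 1 Cl, 3 O.
Implicit hydrogens by atom environment:
  6 × C: 2 H each → 12
  4 × C: 1 H each → 4
  2 × C: no H
  2 × O: no H
  1 × Cl: no H
  1 × O: 1 H
  Total hydrogens = 17.
Molecular formula: C12H17ClO3

C12H17ClO3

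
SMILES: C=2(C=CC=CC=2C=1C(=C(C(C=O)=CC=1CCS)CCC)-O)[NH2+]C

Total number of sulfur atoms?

1

The symbol for sulfur appears 1 time in the SMILES.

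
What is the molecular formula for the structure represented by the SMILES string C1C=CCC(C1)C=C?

C8H12

Heavy atoms from the SMILES: 8 C.
Implicit hydrogens by atom environment:
  4 × C: 2 H each → 8
  4 × C: 1 H each → 4
  Total hydrogens = 12.
Molecular formula: C8H12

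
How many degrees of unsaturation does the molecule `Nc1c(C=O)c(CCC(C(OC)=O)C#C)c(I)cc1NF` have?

Molecular formula from the SMILES: C14H14FIN2O3.
DoU = (2C + 2 + N − H − X)/2 = (2·14 + 2 + 2 − 14 − 2)/2 = 16/2 = 8.
(Structurally: 1 ring(s) + 7 π bond(s) = 8.)

8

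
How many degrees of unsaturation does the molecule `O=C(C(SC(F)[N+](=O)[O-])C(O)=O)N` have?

3

Molecular formula from the SMILES: C4H5FN2O5S.
DoU = (2C + 2 + N − H − X)/2 = (2·4 + 2 + 2 − 5 − 1)/2 = 6/2 = 3.
(Structurally: 0 ring(s) + 3 π bond(s) = 3.)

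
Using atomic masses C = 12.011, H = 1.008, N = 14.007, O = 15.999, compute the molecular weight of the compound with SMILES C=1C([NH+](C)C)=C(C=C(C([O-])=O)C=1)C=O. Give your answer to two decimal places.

193.20

Molecular formula: C10H11NO3.
M = 10×12.011 + 11×1.008 + 1×14.007 + 3×15.999 = 193.20 g/mol.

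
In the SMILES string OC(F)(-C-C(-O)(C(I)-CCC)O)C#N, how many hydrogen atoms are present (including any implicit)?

13

Hydrogens are implicit in SMILES; fill each atom to its normal valence:
  3 × C: 2 H each → 6
  3 × C: no H
  3 × O: 1 H each → 3
  1 × C: 3 H
  1 × C: 1 H
  1 × F: no H
  1 × I: no H
  1 × N: no H
  Total hydrogens = 13.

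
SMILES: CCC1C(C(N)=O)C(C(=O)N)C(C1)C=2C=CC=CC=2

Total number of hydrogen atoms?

20

Hydrogens are implicit in SMILES; fill each atom to its normal valence:
  5 × C (aromatic): 1 H each → 5
  4 × C: 1 H each → 4
  2 × C: 2 H each → 4
  2 × C: no H
  2 × N: 2 H each → 4
  2 × O: no H
  1 × C: 3 H
  1 × C (aromatic): no H
  Total hydrogens = 20.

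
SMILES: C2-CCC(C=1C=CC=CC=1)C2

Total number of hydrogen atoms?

Hydrogens are implicit in SMILES; fill each atom to its normal valence:
  5 × C (aromatic): 1 H each → 5
  4 × C: 2 H each → 8
  1 × C: 1 H
  1 × C (aromatic): no H
  Total hydrogens = 14.

14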